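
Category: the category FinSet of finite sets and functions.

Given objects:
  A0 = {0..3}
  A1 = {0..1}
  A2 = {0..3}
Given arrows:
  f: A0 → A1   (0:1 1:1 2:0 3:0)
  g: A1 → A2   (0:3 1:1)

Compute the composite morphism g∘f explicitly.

  0 f→1 g→1
  1 f→1 g→1
  2 f→0 g→3
  3 f→0 g→3
result: (0:1 1:1 2:3 3:3)

Answer: (0:1 1:1 2:3 3:3)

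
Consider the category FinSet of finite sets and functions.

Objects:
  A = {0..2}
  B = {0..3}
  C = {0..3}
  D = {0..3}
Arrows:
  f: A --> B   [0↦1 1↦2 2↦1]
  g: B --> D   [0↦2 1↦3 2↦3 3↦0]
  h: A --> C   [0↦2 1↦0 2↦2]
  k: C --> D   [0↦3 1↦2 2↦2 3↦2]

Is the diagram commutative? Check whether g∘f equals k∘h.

Answer: DOES NOT COMMUTE

Derivation:
Along f;g (path 1):
  0 f-->1 g-->3
  1 f-->2 g-->3
  2 f-->1 g-->3
  composite₁ = [0↦3 1↦3 2↦3]
Along h;k (path 2):
  0 h-->2 k-->2
  1 h-->0 k-->3
  2 h-->2 k-->2
  composite₂ = [0↦2 1↦3 2↦2]
Equal? distinct morphisms ✗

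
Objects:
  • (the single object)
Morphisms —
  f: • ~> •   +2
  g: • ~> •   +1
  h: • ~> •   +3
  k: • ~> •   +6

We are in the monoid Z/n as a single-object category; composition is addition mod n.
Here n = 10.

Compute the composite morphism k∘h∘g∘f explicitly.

Answer: +2

Trace:
  0 +2≡2 +1≡3 +3≡6 +6≡2  (mod 10)
result: +2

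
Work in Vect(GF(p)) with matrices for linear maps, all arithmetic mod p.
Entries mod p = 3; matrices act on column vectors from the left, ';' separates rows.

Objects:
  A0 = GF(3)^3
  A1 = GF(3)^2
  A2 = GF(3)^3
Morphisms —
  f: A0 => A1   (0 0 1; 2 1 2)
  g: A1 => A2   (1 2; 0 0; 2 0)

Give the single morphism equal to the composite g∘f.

  e0=(1,0,0) f=>(0,2) g=>(1,0,0)
  e1=(0,1,0) f=>(0,1) g=>(2,0,0)
  e2=(0,0,1) f=>(1,2) g=>(2,0,2)
result: (1 2 2; 0 0 0; 0 0 2)

Answer: (1 2 2; 0 0 0; 0 0 2)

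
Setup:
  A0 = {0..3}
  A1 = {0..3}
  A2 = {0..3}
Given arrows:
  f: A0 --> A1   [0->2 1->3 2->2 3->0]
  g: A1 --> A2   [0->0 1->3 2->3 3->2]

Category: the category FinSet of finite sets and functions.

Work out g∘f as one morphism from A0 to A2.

  0 f-->2 g-->3
  1 f-->3 g-->2
  2 f-->2 g-->3
  3 f-->0 g-->0
⟦path⟧: [0->3 1->2 2->3 3->0]

Answer: [0->3 1->2 2->3 3->0]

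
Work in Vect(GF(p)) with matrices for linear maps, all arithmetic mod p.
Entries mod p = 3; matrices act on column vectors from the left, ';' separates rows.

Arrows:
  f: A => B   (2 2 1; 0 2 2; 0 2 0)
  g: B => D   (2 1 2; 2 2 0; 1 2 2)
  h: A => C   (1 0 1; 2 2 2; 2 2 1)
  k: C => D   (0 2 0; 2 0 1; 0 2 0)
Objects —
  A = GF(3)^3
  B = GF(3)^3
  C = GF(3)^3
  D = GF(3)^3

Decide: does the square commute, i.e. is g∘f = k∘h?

Answer: DOES NOT COMMUTE

Work:
Path 1 = f;g:
  e0=(1,0,0) f=>(2,0,0) g=>(1,1,2)
  e1=(0,1,0) f=>(2,2,2) g=>(1,2,1)
  e2=(0,0,1) f=>(1,2,0) g=>(1,0,2)
  ⟦path⟧₁ = (1 1 1; 1 2 0; 2 1 2)
Path 2 = h;k:
  e0=(1,0,0) h=>(1,2,2) k=>(1,1,1)
  e1=(0,1,0) h=>(0,2,2) k=>(1,2,1)
  e2=(0,0,1) h=>(1,2,1) k=>(1,0,1)
  ⟦path⟧₂ = (1 1 1; 1 2 0; 1 1 1)
Equal? NO — does not commute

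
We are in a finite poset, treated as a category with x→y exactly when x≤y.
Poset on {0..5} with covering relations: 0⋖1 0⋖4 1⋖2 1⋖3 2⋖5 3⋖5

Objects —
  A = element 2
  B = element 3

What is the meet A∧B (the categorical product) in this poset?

Common predecessors of 2,3: {0,1}
  0 ≤ 1
  1 ≤ 1
glb = 1

Answer: A∧B = 1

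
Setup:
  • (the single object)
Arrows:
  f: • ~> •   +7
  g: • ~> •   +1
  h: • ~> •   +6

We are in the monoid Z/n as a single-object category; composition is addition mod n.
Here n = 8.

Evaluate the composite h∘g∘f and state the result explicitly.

Answer: +6

Trace:
  0 +7≡7 +1≡0 +6≡6  (mod 8)
result: +6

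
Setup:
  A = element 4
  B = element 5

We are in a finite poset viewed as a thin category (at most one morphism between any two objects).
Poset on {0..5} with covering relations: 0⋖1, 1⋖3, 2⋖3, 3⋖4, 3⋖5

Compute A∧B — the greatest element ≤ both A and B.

Answer: A∧B = 3

Derivation:
Common predecessors of 4,5: {0,1,2,3}
  0 ⊑ 3
  1 ⊑ 3
  2 ⊑ 3
  3 ⊑ 3
glb = 3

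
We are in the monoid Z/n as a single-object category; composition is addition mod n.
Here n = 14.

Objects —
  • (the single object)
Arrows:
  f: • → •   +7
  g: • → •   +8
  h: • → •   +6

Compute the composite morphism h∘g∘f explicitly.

Answer: +7

Work:
  0 +7≡7 +8≡1 +6≡7  (mod 14)
composite: +7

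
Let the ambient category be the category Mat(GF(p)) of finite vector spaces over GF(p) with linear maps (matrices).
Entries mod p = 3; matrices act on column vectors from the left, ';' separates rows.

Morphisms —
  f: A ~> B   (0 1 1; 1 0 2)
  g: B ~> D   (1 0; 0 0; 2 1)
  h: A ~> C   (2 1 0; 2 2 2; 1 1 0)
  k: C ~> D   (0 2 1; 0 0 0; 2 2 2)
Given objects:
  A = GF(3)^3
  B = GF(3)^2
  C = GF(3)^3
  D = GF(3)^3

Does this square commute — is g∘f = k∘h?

Answer: DOES NOT COMMUTE

Trace:
Along f;g (path 1):
  e0=[1,0,0] f~>[0,1] g~>[0,0,1]
  e1=[0,1,0] f~>[1,0] g~>[1,0,2]
  e2=[0,0,1] f~>[1,2] g~>[1,0,1]
  composite₁ = (0 1 1; 0 0 0; 1 2 1)
Along h;k (path 2):
  e0=[1,0,0] h~>[2,2,1] k~>[2,0,1]
  e1=[0,1,0] h~>[1,2,1] k~>[2,0,2]
  e2=[0,0,1] h~>[0,2,0] k~>[1,0,1]
  composite₂ = (2 2 1; 0 0 0; 1 2 1)
Equal? NO — does not commute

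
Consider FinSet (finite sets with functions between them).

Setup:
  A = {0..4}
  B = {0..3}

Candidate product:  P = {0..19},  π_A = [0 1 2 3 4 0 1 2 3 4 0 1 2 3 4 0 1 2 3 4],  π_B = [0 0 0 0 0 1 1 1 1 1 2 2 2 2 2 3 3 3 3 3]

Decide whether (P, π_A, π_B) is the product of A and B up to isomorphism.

|A|·|B| = 5·4 = 20;  |P| = 20
Check the pairing map k ↦ (π_A(k), π_B(k)):
  0 -> (0,0)
  1 -> (1,0)
  2 -> (2,0)
  3 -> (3,0)
  4 -> (4,0)
  5 -> (0,1)
  6 -> (1,1)
  7 -> (2,1)
  8 -> (3,1)
  9 -> (4,1)
  10 -> (0,2)
  11 -> (1,2)
  12 -> (2,2)
  13 -> (3,2)
  14 -> (4,2)
  15 -> (0,3)
  16 -> (1,3)
  17 -> (2,3)
  18 -> (3,3)
  19 -> (4,3)
distinct pairs in image: 20 / 20 needed
  → bijection onto A×B; projections well-typed.

Answer: VALID PRODUCT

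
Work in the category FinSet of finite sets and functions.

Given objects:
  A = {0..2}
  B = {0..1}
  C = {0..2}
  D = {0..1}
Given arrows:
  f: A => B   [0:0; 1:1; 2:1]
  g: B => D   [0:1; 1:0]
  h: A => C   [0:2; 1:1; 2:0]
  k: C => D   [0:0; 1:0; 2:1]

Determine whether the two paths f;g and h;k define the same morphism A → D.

Answer: COMMUTES

Work:
Along f;g (path 1):
  0 f=>0 g=>1
  1 f=>1 g=>0
  2 f=>1 g=>0
  result₁ = [0:1; 1:0; 2:0]
Along h;k (path 2):
  0 h=>2 k=>1
  1 h=>1 k=>0
  2 h=>0 k=>0
  result₂ = [0:1; 1:0; 2:0]
Equal? same morphism ✓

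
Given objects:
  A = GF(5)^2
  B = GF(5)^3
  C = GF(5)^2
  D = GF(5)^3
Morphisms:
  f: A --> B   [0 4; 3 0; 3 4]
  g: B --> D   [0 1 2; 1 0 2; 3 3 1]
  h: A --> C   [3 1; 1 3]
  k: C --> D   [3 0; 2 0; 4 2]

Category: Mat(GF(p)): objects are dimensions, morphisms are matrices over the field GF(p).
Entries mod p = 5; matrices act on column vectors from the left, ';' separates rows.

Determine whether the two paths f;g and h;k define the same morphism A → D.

Path 1 = f;g:
  e0=[1,0] f-->[0,3,3] g-->[4,1,2]
  e1=[0,1] f-->[4,0,4] g-->[3,2,1]
  composite₁ = [4 3; 1 2; 2 1]
Path 2 = h;k:
  e0=[1,0] h-->[3,1] k-->[4,1,4]
  e1=[0,1] h-->[1,3] k-->[3,2,0]
  composite₂ = [4 3; 1 2; 4 0]
Equal? differ; not commutative

Answer: DOES NOT COMMUTE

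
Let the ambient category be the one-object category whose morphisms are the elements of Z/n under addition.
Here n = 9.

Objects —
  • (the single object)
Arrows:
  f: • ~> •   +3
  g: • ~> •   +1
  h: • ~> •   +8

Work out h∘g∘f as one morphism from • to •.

  0 +3≡3 +1≡4 +8≡3  (mod 9)
result: +3

Answer: +3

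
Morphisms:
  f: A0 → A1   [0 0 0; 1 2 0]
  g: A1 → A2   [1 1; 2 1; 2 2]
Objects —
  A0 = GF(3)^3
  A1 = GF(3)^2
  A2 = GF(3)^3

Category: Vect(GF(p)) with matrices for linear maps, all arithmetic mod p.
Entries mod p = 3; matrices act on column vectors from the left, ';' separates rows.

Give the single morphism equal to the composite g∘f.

Answer: [1 2 0; 1 2 0; 2 1 0]

Derivation:
  e0=(1,0,0) f→(0,1) g→(1,1,2)
  e1=(0,1,0) f→(0,2) g→(2,2,1)
  e2=(0,0,1) f→(0,0) g→(0,0,0)
composite: [1 2 0; 1 2 0; 2 1 0]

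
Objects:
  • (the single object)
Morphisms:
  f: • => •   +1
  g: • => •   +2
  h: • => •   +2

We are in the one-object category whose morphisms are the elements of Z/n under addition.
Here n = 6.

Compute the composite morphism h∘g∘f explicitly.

  0 +1≡1 +2≡3 +2≡5  (mod 6)
composite: +5

Answer: +5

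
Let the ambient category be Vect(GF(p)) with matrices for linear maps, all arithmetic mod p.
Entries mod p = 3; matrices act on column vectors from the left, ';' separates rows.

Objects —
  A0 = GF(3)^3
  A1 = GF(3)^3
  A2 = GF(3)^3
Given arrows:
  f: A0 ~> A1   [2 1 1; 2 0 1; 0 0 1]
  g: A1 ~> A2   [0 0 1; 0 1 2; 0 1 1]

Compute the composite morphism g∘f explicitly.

Answer: [0 0 1; 2 0 0; 2 0 2]

Trace:
  e0=[1,0,0] f~>[2,2,0] g~>[0,2,2]
  e1=[0,1,0] f~>[1,0,0] g~>[0,0,0]
  e2=[0,0,1] f~>[1,1,1] g~>[1,0,2]
composite: [0 0 1; 2 0 0; 2 0 2]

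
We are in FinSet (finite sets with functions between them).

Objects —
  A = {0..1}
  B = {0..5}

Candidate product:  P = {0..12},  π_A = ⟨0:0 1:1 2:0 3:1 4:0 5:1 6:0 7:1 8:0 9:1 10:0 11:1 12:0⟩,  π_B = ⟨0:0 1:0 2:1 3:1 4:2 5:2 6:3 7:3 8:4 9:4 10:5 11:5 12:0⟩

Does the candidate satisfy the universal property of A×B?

Answer: NOT A VALID PRODUCT — |P|=13 ≠ |A|·|B|=12

Derivation:
|A|·|B| = 2·6 = 12;  |P| = 13
  → cardinalities differ; no bijection possible.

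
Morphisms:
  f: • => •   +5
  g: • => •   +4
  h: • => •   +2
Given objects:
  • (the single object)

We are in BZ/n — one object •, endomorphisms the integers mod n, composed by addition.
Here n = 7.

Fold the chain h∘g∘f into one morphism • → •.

  0 +5≡5 +4≡2 +2≡4  (mod 7)
result: +4

Answer: +4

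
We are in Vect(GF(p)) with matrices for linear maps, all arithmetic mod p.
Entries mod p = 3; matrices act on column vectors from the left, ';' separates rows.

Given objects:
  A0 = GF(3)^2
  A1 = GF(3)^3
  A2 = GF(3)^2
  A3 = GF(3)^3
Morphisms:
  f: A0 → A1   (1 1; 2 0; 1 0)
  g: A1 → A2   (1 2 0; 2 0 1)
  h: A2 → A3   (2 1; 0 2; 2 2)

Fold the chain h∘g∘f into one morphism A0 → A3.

Answer: (1 1; 0 1; 1 0)

Trace:
  e0=⟨1,0⟩ f→⟨1,2,1⟩ g→⟨2,0⟩ h→⟨1,0,1⟩
  e1=⟨0,1⟩ f→⟨1,0,0⟩ g→⟨1,2⟩ h→⟨1,1,0⟩
composite: (1 1; 0 1; 1 0)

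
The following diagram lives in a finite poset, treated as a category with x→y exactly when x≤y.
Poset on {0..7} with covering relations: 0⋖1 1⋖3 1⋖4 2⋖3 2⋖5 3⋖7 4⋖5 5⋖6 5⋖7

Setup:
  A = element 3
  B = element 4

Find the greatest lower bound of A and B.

Answer: A∧B = 1

Derivation:
{x : x≤A ∧ x≤B} = {0,1}  (A=3, B=4)
  0 ≤ 1
  1 ≤ 1
glb = 1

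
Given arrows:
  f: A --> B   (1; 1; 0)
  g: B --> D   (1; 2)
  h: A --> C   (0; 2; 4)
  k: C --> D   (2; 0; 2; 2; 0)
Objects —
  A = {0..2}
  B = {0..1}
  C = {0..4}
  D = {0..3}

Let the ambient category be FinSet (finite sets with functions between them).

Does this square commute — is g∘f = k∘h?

Path 1 = f;g:
  0 f-->1 g-->2
  1 f-->1 g-->2
  2 f-->0 g-->1
  result₁ = (2; 2; 1)
Path 2 = h;k:
  0 h-->0 k-->2
  1 h-->2 k-->2
  2 h-->4 k-->0
  result₂ = (2; 2; 0)
Equal? differ; not commutative

Answer: DOES NOT COMMUTE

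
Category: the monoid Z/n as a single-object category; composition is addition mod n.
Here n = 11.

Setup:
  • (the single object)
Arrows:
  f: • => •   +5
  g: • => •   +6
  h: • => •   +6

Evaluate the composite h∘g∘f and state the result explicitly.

  0 +5≡5 +6≡0 +6≡6  (mod 11)
result: +6

Answer: +6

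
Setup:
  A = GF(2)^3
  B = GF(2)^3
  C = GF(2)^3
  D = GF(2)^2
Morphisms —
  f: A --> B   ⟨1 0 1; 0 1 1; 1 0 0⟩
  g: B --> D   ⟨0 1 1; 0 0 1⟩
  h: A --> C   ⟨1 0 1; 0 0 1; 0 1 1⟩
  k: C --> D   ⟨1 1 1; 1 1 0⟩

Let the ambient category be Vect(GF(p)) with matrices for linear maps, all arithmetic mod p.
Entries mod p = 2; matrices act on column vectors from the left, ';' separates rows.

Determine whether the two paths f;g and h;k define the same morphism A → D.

Answer: COMMUTES

Derivation:
1) trace f;g:
  e0=⟨1,0,0⟩ f-->⟨1,0,1⟩ g-->⟨1,1⟩
  e1=⟨0,1,0⟩ f-->⟨0,1,0⟩ g-->⟨1,0⟩
  e2=⟨0,0,1⟩ f-->⟨1,1,0⟩ g-->⟨1,0⟩
  result₁ = ⟨1 1 1; 1 0 0⟩
2) trace h;k:
  e0=⟨1,0,0⟩ h-->⟨1,0,0⟩ k-->⟨1,1⟩
  e1=⟨0,1,0⟩ h-->⟨0,0,1⟩ k-->⟨1,0⟩
  e2=⟨0,0,1⟩ h-->⟨1,1,1⟩ k-->⟨1,0⟩
  result₂ = ⟨1 1 1; 1 0 0⟩
Equal? YES — commutes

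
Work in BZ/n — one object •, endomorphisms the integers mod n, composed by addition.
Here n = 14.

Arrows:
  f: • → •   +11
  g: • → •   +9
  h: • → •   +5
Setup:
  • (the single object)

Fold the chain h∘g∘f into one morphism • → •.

  0 +11≡11 +9≡6 +5≡11  (mod 14)
⟦path⟧: +11

Answer: +11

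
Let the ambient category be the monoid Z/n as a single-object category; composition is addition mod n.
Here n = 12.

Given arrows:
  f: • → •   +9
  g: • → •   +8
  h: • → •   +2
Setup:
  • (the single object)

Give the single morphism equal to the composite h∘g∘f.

  0 +9≡9 +8≡5 +2≡7  (mod 12)
⟦path⟧: +7

Answer: +7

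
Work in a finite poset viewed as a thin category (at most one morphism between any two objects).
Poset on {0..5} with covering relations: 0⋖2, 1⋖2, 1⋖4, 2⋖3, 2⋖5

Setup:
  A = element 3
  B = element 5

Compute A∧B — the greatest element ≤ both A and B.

Answer: A∧B = 2

Trace:
Lower bounds of A=3 and B=5: {0,1,2}
  0 ⊑ 2
  1 ⊑ 2
  2 ⊑ 2
glb = 2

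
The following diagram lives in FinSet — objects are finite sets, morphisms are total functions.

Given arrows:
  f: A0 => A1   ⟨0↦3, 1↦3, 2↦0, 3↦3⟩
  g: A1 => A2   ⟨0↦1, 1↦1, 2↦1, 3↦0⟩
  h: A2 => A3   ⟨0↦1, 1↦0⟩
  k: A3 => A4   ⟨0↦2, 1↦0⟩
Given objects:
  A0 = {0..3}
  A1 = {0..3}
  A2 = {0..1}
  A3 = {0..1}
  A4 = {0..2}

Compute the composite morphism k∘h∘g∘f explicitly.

Answer: ⟨0↦0, 1↦0, 2↦2, 3↦0⟩

Trace:
  0 f=>3 g=>0 h=>1 k=>0
  1 f=>3 g=>0 h=>1 k=>0
  2 f=>0 g=>1 h=>0 k=>2
  3 f=>3 g=>0 h=>1 k=>0
result: ⟨0↦0, 1↦0, 2↦2, 3↦0⟩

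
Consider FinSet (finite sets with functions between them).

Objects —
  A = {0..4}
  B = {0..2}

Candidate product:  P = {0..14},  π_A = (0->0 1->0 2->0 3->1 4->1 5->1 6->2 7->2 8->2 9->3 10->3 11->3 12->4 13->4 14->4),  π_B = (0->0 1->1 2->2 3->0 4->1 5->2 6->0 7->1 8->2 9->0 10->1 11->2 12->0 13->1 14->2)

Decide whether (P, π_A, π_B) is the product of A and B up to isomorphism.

|A|·|B| = 5·3 = 15;  |P| = 15
Check the pairing map k ↦ (π_A(k), π_B(k)):
  0 -> (0,0)
  1 -> (0,1)
  2 -> (0,2)
  3 -> (1,0)
  4 -> (1,1)
  5 -> (1,2)
  6 -> (2,0)
  7 -> (2,1)
  8 -> (2,2)
  9 -> (3,0)
  10 -> (3,1)
  11 -> (3,2)
  12 -> (4,0)
  13 -> (4,1)
  14 -> (4,2)
distinct pairs in image: 15 / 15 needed
  → bijection onto A×B; projections well-typed.

Answer: VALID PRODUCT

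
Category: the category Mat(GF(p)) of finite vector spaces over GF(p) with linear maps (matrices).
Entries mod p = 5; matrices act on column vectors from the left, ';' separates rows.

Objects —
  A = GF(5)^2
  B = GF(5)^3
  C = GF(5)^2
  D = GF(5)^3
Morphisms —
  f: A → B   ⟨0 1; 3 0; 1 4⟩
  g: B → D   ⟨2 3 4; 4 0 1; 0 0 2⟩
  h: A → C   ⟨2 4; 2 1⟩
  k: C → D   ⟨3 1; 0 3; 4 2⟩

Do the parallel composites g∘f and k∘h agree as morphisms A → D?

Answer: COMMUTES

Derivation:
Along f;g (path 1):
  e0=⟨1,0⟩ f→⟨0,3,1⟩ g→⟨3,1,2⟩
  e1=⟨0,1⟩ f→⟨1,0,4⟩ g→⟨3,3,3⟩
  composite₁ = ⟨3 3; 1 3; 2 3⟩
Along h;k (path 2):
  e0=⟨1,0⟩ h→⟨2,2⟩ k→⟨3,1,2⟩
  e1=⟨0,1⟩ h→⟨4,1⟩ k→⟨3,3,3⟩
  composite₂ = ⟨3 3; 1 3; 2 3⟩
Equal? YES — commutes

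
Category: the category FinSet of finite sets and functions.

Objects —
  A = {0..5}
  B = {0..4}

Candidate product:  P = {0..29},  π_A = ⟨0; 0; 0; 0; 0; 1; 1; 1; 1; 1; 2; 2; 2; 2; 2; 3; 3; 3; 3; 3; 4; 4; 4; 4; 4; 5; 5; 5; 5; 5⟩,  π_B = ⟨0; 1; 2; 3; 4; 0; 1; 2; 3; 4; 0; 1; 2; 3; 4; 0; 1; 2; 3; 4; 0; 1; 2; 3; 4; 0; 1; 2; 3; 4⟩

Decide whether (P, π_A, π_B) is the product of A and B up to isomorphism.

Answer: VALID PRODUCT

Trace:
|A|·|B| = 6·5 = 30;  |P| = 30
Check the pairing map k ↦ (π_A(k), π_B(k)):
  0 : (0,0)
  1 : (0,1)
  2 : (0,2)
  3 : (0,3)
  4 : (0,4)
  5 : (1,0)
  6 : (1,1)
  7 : (1,2)
  8 : (1,3)
  9 : (1,4)
  10 : (2,0)
  11 : (2,1)
  12 : (2,2)
  13 : (2,3)
  14 : (2,4)
  15 : (3,0)
  16 : (3,1)
  17 : (3,2)
  18 : (3,3)
  19 : (3,4)
  20 : (4,0)
  21 : (4,1)
  22 : (4,2)
  23 : (4,3)
  24 : (4,4)
  25 : (5,0)
  26 : (5,1)
  27 : (5,2)
  28 : (5,3)
  29 : (5,4)
distinct pairs in image: 30 / 30 needed
  → bijection onto A×B; projections well-typed.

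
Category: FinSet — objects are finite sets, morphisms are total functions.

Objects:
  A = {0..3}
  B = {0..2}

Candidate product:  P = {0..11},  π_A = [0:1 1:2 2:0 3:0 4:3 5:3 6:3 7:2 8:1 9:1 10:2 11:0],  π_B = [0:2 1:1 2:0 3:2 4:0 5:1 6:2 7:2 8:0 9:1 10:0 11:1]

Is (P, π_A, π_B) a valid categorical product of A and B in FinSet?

|A|·|B| = 4·3 = 12;  |P| = 12
Check the pairing map k ↦ (π_A(k), π_B(k)):
  0 : (1,2)
  1 : (2,1)
  2 : (0,0)
  3 : (0,2)
  4 : (3,0)
  5 : (3,1)
  6 : (3,2)
  7 : (2,2)
  8 : (1,0)
  9 : (1,1)
  10 : (2,0)
  11 : (0,1)
distinct pairs in image: 12 / 12 needed
  → bijection onto A×B; projections well-typed.

Answer: VALID PRODUCT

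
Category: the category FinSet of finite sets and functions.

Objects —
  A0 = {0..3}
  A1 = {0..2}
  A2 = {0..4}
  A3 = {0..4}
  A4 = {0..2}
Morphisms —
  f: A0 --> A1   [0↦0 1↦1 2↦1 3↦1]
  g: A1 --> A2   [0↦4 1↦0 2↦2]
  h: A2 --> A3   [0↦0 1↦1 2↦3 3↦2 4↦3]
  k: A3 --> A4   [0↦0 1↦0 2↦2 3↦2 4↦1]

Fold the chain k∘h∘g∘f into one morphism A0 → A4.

Answer: [0↦2 1↦0 2↦0 3↦0]

Derivation:
  0 f-->0 g-->4 h-->3 k-->2
  1 f-->1 g-->0 h-->0 k-->0
  2 f-->1 g-->0 h-->0 k-->0
  3 f-->1 g-->0 h-->0 k-->0
⟦path⟧: [0↦2 1↦0 2↦0 3↦0]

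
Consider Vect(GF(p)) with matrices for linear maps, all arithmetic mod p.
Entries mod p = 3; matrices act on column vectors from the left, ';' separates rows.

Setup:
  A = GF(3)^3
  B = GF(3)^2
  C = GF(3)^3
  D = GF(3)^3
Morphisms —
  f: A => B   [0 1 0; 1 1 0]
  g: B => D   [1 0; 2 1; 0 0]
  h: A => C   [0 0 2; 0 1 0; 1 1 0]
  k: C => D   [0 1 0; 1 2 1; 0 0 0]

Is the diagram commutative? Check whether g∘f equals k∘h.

Answer: DOES NOT COMMUTE

Work:
1) trace f;g:
  e0=⟨1,0,0⟩ f=>⟨0,1⟩ g=>⟨0,1,0⟩
  e1=⟨0,1,0⟩ f=>⟨1,1⟩ g=>⟨1,0,0⟩
  e2=⟨0,0,1⟩ f=>⟨0,0⟩ g=>⟨0,0,0⟩
  result₁ = [0 1 0; 1 0 0; 0 0 0]
2) trace h;k:
  e0=⟨1,0,0⟩ h=>⟨0,0,1⟩ k=>⟨0,1,0⟩
  e1=⟨0,1,0⟩ h=>⟨0,1,1⟩ k=>⟨1,0,0⟩
  e2=⟨0,0,1⟩ h=>⟨2,0,0⟩ k=>⟨0,2,0⟩
  result₂ = [0 1 0; 1 0 2; 0 0 0]
Equal? distinct morphisms ✗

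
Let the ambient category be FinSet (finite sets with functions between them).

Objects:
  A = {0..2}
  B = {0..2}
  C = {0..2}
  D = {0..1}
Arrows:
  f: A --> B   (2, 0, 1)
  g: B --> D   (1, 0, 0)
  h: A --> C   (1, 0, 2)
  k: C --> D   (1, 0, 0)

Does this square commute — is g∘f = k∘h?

Answer: COMMUTES

Trace:
1) trace f;g:
  0 f-->2 g-->0
  1 f-->0 g-->1
  2 f-->1 g-->0
  ⟦path⟧₁ = (0, 1, 0)
2) trace h;k:
  0 h-->1 k-->0
  1 h-->0 k-->1
  2 h-->2 k-->0
  ⟦path⟧₂ = (0, 1, 0)
Equal? equal; square commutes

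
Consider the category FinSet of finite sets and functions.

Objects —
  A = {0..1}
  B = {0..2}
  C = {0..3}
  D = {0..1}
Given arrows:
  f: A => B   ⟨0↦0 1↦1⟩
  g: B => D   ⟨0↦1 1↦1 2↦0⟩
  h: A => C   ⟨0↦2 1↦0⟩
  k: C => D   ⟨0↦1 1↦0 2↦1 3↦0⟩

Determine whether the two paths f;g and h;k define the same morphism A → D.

Answer: COMMUTES

Derivation:
Path 1 = f;g:
  0 f=>0 g=>1
  1 f=>1 g=>1
  result₁ = ⟨0↦1 1↦1⟩
Path 2 = h;k:
  0 h=>2 k=>1
  1 h=>0 k=>1
  result₂ = ⟨0↦1 1↦1⟩
Equal? same morphism ✓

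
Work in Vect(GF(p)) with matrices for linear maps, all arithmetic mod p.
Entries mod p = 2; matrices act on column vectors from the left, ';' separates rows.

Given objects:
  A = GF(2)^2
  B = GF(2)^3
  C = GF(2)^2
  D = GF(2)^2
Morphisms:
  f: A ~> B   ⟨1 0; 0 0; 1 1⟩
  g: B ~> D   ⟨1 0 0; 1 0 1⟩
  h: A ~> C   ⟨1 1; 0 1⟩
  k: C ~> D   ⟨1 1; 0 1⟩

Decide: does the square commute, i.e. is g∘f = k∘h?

Answer: COMMUTES

Trace:
Along f;g (path 1):
  e0=⟨1,0⟩ f~>⟨1,0,1⟩ g~>⟨1,0⟩
  e1=⟨0,1⟩ f~>⟨0,0,1⟩ g~>⟨0,1⟩
  ⟦path⟧₁ = ⟨1 0; 0 1⟩
Along h;k (path 2):
  e0=⟨1,0⟩ h~>⟨1,0⟩ k~>⟨1,0⟩
  e1=⟨0,1⟩ h~>⟨1,1⟩ k~>⟨0,1⟩
  ⟦path⟧₂ = ⟨1 0; 0 1⟩
Equal? equal; square commutes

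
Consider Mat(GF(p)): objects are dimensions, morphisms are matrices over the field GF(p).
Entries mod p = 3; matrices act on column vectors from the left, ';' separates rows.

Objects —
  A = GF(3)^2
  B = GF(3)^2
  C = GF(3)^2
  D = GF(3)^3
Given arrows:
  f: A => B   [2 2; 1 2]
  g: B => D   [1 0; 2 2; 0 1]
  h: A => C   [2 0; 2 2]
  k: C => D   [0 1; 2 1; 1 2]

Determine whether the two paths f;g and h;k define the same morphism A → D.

Answer: DOES NOT COMMUTE

Trace:
1) trace f;g:
  e0=(1,0) f=>(2,1) g=>(2,0,1)
  e1=(0,1) f=>(2,2) g=>(2,2,2)
  result₁ = [2 2; 0 2; 1 2]
2) trace h;k:
  e0=(1,0) h=>(2,2) k=>(2,0,0)
  e1=(0,1) h=>(0,2) k=>(2,2,1)
  result₂ = [2 2; 0 2; 0 1]
Equal? NO — does not commute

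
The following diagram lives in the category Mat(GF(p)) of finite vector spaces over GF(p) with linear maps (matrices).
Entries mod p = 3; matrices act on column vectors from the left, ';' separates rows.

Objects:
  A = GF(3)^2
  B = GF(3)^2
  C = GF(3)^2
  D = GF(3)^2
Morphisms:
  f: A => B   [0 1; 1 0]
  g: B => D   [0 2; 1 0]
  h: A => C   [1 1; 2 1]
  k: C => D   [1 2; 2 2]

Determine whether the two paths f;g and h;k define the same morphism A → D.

Answer: COMMUTES

Trace:
Path 1 = f;g:
  e0=⟨1,0⟩ f=>⟨0,1⟩ g=>⟨2,0⟩
  e1=⟨0,1⟩ f=>⟨1,0⟩ g=>⟨0,1⟩
  result₁ = [2 0; 0 1]
Path 2 = h;k:
  e0=⟨1,0⟩ h=>⟨1,2⟩ k=>⟨2,0⟩
  e1=⟨0,1⟩ h=>⟨1,1⟩ k=>⟨0,1⟩
  result₂ = [2 0; 0 1]
Equal? same morphism ✓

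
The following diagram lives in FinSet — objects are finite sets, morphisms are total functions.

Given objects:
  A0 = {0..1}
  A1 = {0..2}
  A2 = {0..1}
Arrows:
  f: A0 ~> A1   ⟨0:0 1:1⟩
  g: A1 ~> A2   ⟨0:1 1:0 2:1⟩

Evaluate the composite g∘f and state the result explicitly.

  0 f~>0 g~>1
  1 f~>1 g~>0
composite: ⟨0:1 1:0⟩

Answer: ⟨0:1 1:0⟩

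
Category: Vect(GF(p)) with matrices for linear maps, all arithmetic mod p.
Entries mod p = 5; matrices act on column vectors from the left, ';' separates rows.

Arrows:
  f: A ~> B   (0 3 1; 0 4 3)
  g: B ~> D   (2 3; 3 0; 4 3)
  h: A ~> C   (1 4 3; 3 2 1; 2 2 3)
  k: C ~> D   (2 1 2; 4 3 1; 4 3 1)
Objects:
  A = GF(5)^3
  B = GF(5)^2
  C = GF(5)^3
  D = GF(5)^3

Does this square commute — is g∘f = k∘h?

Answer: DOES NOT COMMUTE

Trace:
Along f;g (path 1):
  e0=(1,0,0) f~>(0,0) g~>(0,0,0)
  e1=(0,1,0) f~>(3,4) g~>(3,4,4)
  e2=(0,0,1) f~>(1,3) g~>(1,3,3)
  result₁ = (0 3 1; 0 4 3; 0 4 3)
Along h;k (path 2):
  e0=(1,0,0) h~>(1,3,2) k~>(4,0,0)
  e1=(0,1,0) h~>(4,2,2) k~>(4,4,4)
  e2=(0,0,1) h~>(3,1,3) k~>(3,3,3)
  result₂ = (4 4 3; 0 4 3; 0 4 3)
Equal? differ; not commutative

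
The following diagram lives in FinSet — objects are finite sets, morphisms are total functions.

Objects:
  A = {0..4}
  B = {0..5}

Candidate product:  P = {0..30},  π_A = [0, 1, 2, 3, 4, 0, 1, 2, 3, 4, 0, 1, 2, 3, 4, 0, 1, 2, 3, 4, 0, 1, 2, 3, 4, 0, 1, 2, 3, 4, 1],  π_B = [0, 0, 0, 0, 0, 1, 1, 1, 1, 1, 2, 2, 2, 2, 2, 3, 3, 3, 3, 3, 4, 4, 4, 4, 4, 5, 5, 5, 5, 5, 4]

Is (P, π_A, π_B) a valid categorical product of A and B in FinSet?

|A|·|B| = 5·6 = 30;  |P| = 31
  → cardinalities differ; no bijection possible.

Answer: NOT A VALID PRODUCT — |P|=31 ≠ |A|·|B|=30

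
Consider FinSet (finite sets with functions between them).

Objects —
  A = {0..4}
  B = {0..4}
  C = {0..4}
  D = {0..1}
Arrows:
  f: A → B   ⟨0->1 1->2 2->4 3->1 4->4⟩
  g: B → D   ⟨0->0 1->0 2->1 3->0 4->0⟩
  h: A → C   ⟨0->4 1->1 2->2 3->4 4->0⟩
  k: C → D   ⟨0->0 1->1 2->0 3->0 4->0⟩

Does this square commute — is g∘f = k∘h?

Along f;g (path 1):
  0 f→1 g→0
  1 f→2 g→1
  2 f→4 g→0
  3 f→1 g→0
  4 f→4 g→0
  ⟦path⟧₁ = ⟨0->0 1->1 2->0 3->0 4->0⟩
Along h;k (path 2):
  0 h→4 k→0
  1 h→1 k→1
  2 h→2 k→0
  3 h→4 k→0
  4 h→0 k→0
  ⟦path⟧₂ = ⟨0->0 1->1 2->0 3->0 4->0⟩
Equal? equal; square commutes

Answer: COMMUTES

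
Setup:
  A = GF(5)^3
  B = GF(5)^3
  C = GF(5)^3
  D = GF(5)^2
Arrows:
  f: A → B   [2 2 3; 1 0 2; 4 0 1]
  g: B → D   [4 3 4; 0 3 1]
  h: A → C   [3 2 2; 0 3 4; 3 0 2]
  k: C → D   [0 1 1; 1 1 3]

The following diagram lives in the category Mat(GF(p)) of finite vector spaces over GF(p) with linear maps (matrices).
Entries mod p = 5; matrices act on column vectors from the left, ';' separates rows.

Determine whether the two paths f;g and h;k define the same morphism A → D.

Answer: DOES NOT COMMUTE

Derivation:
Path 1 = f;g:
  e0=(1,0,0) f→(2,1,4) g→(2,2)
  e1=(0,1,0) f→(2,0,0) g→(3,0)
  e2=(0,0,1) f→(3,2,1) g→(2,2)
  ⟦path⟧₁ = [2 3 2; 2 0 2]
Path 2 = h;k:
  e0=(1,0,0) h→(3,0,3) k→(3,2)
  e1=(0,1,0) h→(2,3,0) k→(3,0)
  e2=(0,0,1) h→(2,4,2) k→(1,2)
  ⟦path⟧₂ = [3 3 1; 2 0 2]
Equal? distinct morphisms ✗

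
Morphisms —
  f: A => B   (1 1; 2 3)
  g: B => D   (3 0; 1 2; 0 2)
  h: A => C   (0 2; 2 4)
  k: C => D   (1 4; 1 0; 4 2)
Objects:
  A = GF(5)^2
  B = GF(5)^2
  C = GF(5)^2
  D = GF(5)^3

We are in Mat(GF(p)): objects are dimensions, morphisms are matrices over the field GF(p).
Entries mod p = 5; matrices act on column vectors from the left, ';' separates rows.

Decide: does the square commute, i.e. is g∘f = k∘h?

Along f;g (path 1):
  e0=⟨1,0⟩ f=>⟨1,2⟩ g=>⟨3,0,4⟩
  e1=⟨0,1⟩ f=>⟨1,3⟩ g=>⟨3,2,1⟩
  composite₁ = (3 3; 0 2; 4 1)
Along h;k (path 2):
  e0=⟨1,0⟩ h=>⟨0,2⟩ k=>⟨3,0,4⟩
  e1=⟨0,1⟩ h=>⟨2,4⟩ k=>⟨3,2,1⟩
  composite₂ = (3 3; 0 2; 4 1)
Equal? equal; square commutes

Answer: COMMUTES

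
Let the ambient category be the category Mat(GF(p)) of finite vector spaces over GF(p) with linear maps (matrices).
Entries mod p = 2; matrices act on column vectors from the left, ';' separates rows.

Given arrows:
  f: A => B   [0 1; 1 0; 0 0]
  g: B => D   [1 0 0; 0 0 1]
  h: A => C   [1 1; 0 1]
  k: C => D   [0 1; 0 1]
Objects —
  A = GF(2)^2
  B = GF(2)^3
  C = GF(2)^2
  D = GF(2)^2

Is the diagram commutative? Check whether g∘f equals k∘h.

Answer: DOES NOT COMMUTE

Work:
Path 1 = f;g:
  e0=⟨1,0⟩ f=>⟨0,1,0⟩ g=>⟨0,0⟩
  e1=⟨0,1⟩ f=>⟨1,0,0⟩ g=>⟨1,0⟩
  ⟦path⟧₁ = [0 1; 0 0]
Path 2 = h;k:
  e0=⟨1,0⟩ h=>⟨1,0⟩ k=>⟨0,0⟩
  e1=⟨0,1⟩ h=>⟨1,1⟩ k=>⟨1,1⟩
  ⟦path⟧₂ = [0 1; 0 1]
Equal? differ; not commutative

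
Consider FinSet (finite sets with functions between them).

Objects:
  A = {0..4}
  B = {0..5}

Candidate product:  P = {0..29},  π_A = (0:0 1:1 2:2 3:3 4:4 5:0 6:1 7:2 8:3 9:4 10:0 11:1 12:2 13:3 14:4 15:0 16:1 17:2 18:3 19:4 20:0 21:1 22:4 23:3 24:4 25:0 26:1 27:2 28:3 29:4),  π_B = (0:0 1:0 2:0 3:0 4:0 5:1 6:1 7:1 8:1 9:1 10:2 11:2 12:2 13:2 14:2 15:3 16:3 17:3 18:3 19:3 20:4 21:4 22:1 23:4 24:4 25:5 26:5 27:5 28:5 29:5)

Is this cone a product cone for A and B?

Answer: NOT A VALID PRODUCT — duplicate pair at indices 9,22

Trace:
|A|·|B| = 5·6 = 30;  |P| = 30
Check the pairing map k ↦ (π_A(k), π_B(k)):
  0 : (0,0)
  1 : (1,0)
  2 : (2,0)
  3 : (3,0)
  4 : (4,0)
  5 : (0,1)
  6 : (1,1)
  7 : (2,1)
  8 : (3,1)
  9 : (4,1)
  10 : (0,2)
  11 : (1,2)
  12 : (2,2)
  13 : (3,2)
  14 : (4,2)
  15 : (0,3)
  16 : (1,3)
  17 : (2,3)
  18 : (3,3)
  19 : (4,3)
  20 : (0,4)
  21 : (1,4)
  22 : (4,1)  ✗ repeats pair of k=9
  23 : (3,4)
  24 : (4,4)
  25 : (0,5)
  26 : (1,5)
  27 : (2,5)
  28 : (3,5)
  29 : (4,5)
distinct pairs in image: 29 / 30 needed
  → (4,1) hit at k=9 and k=22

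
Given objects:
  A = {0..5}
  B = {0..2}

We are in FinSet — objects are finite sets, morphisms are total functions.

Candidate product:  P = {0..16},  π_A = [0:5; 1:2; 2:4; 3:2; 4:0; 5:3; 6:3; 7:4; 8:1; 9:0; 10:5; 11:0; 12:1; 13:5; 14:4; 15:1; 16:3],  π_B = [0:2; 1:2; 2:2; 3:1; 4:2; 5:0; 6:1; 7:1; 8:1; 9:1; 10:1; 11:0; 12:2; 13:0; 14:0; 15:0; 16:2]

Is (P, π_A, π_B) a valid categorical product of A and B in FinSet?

|A|·|B| = 6·3 = 18;  |P| = 17
  → cardinalities differ; no bijection possible.

Answer: NOT A VALID PRODUCT — |P|=17 ≠ |A|·|B|=18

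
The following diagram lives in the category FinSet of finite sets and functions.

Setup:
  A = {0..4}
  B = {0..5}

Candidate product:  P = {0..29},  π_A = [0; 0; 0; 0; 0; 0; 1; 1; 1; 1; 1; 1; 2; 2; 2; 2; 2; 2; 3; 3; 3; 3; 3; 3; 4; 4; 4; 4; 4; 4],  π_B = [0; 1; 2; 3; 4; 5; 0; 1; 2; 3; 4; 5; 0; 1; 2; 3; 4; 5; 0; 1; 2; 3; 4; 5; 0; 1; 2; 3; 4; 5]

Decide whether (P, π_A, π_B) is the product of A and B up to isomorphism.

|A|·|B| = 5·6 = 30;  |P| = 30
Check the pairing map k ↦ (π_A(k), π_B(k)):
  0 : (0,0)
  1 : (0,1)
  2 : (0,2)
  3 : (0,3)
  4 : (0,4)
  5 : (0,5)
  6 : (1,0)
  7 : (1,1)
  8 : (1,2)
  9 : (1,3)
  10 : (1,4)
  11 : (1,5)
  12 : (2,0)
  13 : (2,1)
  14 : (2,2)
  15 : (2,3)
  16 : (2,4)
  17 : (2,5)
  18 : (3,0)
  19 : (3,1)
  20 : (3,2)
  21 : (3,3)
  22 : (3,4)
  23 : (3,5)
  24 : (4,0)
  25 : (4,1)
  26 : (4,2)
  27 : (4,3)
  28 : (4,4)
  29 : (4,5)
distinct pairs in image: 30 / 30 needed
  → bijection onto A×B; projections well-typed.

Answer: VALID PRODUCT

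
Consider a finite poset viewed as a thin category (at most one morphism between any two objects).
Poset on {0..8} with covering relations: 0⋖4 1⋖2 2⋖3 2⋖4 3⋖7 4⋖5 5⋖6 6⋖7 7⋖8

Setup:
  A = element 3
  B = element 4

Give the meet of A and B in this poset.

Answer: A∧B = 2

Work:
Lower bounds of A=3 and B=4: {1,2}
  1 ⊑ 2
  2 ⊑ 2
glb = 2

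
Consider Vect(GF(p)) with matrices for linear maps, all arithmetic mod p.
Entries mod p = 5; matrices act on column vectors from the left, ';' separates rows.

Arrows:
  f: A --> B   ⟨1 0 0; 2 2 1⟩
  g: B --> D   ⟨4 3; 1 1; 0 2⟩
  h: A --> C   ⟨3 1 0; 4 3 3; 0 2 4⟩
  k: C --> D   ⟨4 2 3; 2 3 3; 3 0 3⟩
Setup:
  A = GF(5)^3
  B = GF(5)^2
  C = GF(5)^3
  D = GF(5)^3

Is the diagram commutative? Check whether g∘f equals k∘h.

1) trace f;g:
  e0=[1,0,0] f-->[1,2] g-->[0,3,4]
  e1=[0,1,0] f-->[0,2] g-->[1,2,4]
  e2=[0,0,1] f-->[0,1] g-->[3,1,2]
  result₁ = ⟨0 1 3; 3 2 1; 4 4 2⟩
2) trace h;k:
  e0=[1,0,0] h-->[3,4,0] k-->[0,3,4]
  e1=[0,1,0] h-->[1,3,2] k-->[1,2,4]
  e2=[0,0,1] h-->[0,3,4] k-->[3,1,2]
  result₂ = ⟨0 1 3; 3 2 1; 4 4 2⟩
Equal? equal; square commutes

Answer: COMMUTES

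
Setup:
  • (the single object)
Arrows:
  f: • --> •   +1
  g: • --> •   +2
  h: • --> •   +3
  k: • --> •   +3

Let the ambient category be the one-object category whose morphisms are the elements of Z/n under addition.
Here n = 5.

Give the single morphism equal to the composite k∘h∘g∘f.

Answer: +4

Work:
  0 +1≡1 +2≡3 +3≡1 +3≡4  (mod 5)
composite: +4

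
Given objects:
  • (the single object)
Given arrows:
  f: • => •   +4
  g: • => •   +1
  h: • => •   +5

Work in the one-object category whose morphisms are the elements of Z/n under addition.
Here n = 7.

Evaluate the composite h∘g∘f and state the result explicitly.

  0 +4≡4 +1≡5 +5≡3  (mod 7)
⟦path⟧: +3

Answer: +3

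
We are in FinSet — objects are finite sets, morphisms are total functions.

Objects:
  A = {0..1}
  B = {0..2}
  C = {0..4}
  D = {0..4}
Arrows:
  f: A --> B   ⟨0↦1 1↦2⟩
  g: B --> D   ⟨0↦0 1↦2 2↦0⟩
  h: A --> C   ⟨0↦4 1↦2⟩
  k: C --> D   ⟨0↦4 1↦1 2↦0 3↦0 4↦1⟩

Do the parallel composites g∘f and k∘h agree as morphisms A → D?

Along f;g (path 1):
  0 f-->1 g-->2
  1 f-->2 g-->0
  ⟦path⟧₁ = ⟨0↦2 1↦0⟩
Along h;k (path 2):
  0 h-->4 k-->1
  1 h-->2 k-->0
  ⟦path⟧₂ = ⟨0↦1 1↦0⟩
Equal? differ; not commutative

Answer: DOES NOT COMMUTE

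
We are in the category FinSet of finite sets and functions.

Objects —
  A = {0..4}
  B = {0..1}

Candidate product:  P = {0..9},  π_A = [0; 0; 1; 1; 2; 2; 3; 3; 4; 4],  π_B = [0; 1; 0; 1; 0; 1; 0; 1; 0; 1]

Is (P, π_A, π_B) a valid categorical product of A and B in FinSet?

|A|·|B| = 5·2 = 10;  |P| = 10
Check the pairing map k ↦ (π_A(k), π_B(k)):
  0 ↦ (0,0)
  1 ↦ (0,1)
  2 ↦ (1,0)
  3 ↦ (1,1)
  4 ↦ (2,0)
  5 ↦ (2,1)
  6 ↦ (3,0)
  7 ↦ (3,1)
  8 ↦ (4,0)
  9 ↦ (4,1)
distinct pairs in image: 10 / 10 needed
  → bijection onto A×B; projections well-typed.

Answer: VALID PRODUCT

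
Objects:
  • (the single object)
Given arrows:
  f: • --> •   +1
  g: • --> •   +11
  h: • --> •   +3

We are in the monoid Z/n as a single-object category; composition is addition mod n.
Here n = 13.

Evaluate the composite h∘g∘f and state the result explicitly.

Answer: +2

Derivation:
  0 +1≡1 +11≡12 +3≡2  (mod 13)
composite: +2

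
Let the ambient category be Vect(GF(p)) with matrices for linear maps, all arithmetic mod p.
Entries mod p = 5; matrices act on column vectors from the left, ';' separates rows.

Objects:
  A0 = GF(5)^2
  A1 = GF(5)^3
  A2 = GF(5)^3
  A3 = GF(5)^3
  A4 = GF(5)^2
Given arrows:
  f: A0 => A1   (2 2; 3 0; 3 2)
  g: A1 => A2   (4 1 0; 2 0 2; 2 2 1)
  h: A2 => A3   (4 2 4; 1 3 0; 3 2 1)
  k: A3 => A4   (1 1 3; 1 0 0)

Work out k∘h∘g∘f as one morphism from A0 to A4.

Answer: (0 2; 1 2)

Work:
  e0=[1,0] f=>[2,3,3] g=>[1,0,3] h=>[1,1,1] k=>[0,1]
  e1=[0,1] f=>[2,0,2] g=>[3,3,1] h=>[2,2,1] k=>[2,2]
composite: (0 2; 1 2)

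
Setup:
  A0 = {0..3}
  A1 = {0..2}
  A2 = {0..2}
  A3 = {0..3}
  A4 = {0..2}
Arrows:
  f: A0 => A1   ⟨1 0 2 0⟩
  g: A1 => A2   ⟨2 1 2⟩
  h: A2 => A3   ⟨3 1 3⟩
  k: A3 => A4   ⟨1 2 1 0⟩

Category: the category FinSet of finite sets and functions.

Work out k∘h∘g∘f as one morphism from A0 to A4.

  0 f=>1 g=>1 h=>1 k=>2
  1 f=>0 g=>2 h=>3 k=>0
  2 f=>2 g=>2 h=>3 k=>0
  3 f=>0 g=>2 h=>3 k=>0
result: ⟨2 0 0 0⟩

Answer: ⟨2 0 0 0⟩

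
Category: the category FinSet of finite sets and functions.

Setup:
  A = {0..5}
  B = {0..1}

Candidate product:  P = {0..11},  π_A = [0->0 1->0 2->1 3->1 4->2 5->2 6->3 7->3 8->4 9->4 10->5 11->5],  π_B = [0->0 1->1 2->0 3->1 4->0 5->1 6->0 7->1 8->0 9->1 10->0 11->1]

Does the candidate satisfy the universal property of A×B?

|A|·|B| = 6·2 = 12;  |P| = 12
Check the pairing map k ↦ (π_A(k), π_B(k)):
  0 -> (0,0)
  1 -> (0,1)
  2 -> (1,0)
  3 -> (1,1)
  4 -> (2,0)
  5 -> (2,1)
  6 -> (3,0)
  7 -> (3,1)
  8 -> (4,0)
  9 -> (4,1)
  10 -> (5,0)
  11 -> (5,1)
distinct pairs in image: 12 / 12 needed
  → bijection onto A×B; projections well-typed.

Answer: VALID PRODUCT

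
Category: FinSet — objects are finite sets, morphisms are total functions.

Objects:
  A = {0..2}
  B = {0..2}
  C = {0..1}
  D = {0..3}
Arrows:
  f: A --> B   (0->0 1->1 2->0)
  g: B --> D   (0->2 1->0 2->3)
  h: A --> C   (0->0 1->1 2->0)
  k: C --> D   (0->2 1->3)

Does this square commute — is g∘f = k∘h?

1) trace f;g:
  0 f-->0 g-->2
  1 f-->1 g-->0
  2 f-->0 g-->2
  ⟦path⟧₁ = (0->2 1->0 2->2)
2) trace h;k:
  0 h-->0 k-->2
  1 h-->1 k-->3
  2 h-->0 k-->2
  ⟦path⟧₂ = (0->2 1->3 2->2)
Equal? NO — does not commute

Answer: DOES NOT COMMUTE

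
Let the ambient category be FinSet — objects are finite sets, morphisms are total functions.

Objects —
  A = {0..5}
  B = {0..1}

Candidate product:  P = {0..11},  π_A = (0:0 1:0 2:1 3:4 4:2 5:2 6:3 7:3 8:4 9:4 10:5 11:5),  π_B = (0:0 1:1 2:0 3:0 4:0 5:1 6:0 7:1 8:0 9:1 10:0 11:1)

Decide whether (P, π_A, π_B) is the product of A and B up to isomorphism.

Answer: NOT A VALID PRODUCT — duplicate pair at indices 8,3

Trace:
|A|·|B| = 6·2 = 12;  |P| = 12
Check the pairing map k ↦ (π_A(k), π_B(k)):
  0 : (0,0)
  1 : (0,1)
  2 : (1,0)
  3 : (4,0)
  4 : (2,0)
  5 : (2,1)
  6 : (3,0)
  7 : (3,1)
  8 : (4,0)  ✗ repeats pair of k=3
  9 : (4,1)
  10 : (5,0)
  11 : (5,1)
distinct pairs in image: 11 / 12 needed
  → (4,0) hit at k=3 and k=8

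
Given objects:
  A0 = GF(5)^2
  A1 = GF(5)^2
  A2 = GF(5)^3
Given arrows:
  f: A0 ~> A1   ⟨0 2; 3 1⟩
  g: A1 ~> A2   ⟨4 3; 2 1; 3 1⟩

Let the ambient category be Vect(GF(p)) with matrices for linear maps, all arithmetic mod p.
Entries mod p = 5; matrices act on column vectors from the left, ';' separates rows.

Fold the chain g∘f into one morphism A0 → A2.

  e0=[1,0] f~>[0,3] g~>[4,3,3]
  e1=[0,1] f~>[2,1] g~>[1,0,2]
⟦path⟧: ⟨4 1; 3 0; 3 2⟩

Answer: ⟨4 1; 3 0; 3 2⟩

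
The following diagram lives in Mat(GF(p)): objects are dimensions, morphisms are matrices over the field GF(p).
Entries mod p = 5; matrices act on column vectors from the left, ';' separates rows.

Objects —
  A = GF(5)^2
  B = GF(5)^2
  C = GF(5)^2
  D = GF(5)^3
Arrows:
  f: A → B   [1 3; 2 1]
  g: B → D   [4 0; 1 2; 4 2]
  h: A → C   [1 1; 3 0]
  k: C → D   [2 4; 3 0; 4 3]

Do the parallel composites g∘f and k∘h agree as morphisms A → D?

Answer: DOES NOT COMMUTE

Derivation:
Path 1 = f;g:
  e0=⟨1,0⟩ f→⟨1,2⟩ g→⟨4,0,3⟩
  e1=⟨0,1⟩ f→⟨3,1⟩ g→⟨2,0,4⟩
  result₁ = [4 2; 0 0; 3 4]
Path 2 = h;k:
  e0=⟨1,0⟩ h→⟨1,3⟩ k→⟨4,3,3⟩
  e1=⟨0,1⟩ h→⟨1,0⟩ k→⟨2,3,4⟩
  result₂ = [4 2; 3 3; 3 4]
Equal? NO — does not commute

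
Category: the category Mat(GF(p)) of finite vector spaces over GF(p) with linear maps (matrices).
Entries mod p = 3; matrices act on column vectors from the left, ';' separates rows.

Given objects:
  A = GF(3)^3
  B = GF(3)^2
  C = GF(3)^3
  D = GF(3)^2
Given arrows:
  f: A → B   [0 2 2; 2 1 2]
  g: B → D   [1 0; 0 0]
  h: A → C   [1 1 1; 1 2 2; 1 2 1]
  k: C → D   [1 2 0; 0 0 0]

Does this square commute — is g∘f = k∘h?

Answer: COMMUTES

Derivation:
1) trace f;g:
  e0=[1,0,0] f→[0,2] g→[0,0]
  e1=[0,1,0] f→[2,1] g→[2,0]
  e2=[0,0,1] f→[2,2] g→[2,0]
  composite₁ = [0 2 2; 0 0 0]
2) trace h;k:
  e0=[1,0,0] h→[1,1,1] k→[0,0]
  e1=[0,1,0] h→[1,2,2] k→[2,0]
  e2=[0,0,1] h→[1,2,1] k→[2,0]
  composite₂ = [0 2 2; 0 0 0]
Equal? equal; square commutes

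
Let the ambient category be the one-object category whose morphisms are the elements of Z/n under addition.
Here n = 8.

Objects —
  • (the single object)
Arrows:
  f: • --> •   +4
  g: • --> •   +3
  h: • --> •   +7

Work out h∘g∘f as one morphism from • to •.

Answer: +6

Derivation:
  0 +4≡4 +3≡7 +7≡6  (mod 8)
composite: +6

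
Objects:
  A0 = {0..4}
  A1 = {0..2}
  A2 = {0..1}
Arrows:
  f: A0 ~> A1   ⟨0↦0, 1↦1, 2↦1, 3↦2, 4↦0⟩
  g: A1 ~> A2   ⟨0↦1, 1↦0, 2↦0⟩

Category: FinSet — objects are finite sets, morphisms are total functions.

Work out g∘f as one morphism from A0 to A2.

Answer: ⟨0↦1, 1↦0, 2↦0, 3↦0, 4↦1⟩

Derivation:
  0 f~>0 g~>1
  1 f~>1 g~>0
  2 f~>1 g~>0
  3 f~>2 g~>0
  4 f~>0 g~>1
⟦path⟧: ⟨0↦1, 1↦0, 2↦0, 3↦0, 4↦1⟩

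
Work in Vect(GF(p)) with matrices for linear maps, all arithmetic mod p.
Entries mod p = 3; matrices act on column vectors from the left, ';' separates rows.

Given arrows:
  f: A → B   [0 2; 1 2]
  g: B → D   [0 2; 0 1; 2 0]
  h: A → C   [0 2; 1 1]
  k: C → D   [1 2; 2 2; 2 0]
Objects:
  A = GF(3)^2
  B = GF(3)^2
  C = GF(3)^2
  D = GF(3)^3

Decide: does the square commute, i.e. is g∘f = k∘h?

Answer: DOES NOT COMMUTE

Trace:
Along f;g (path 1):
  e0=(1,0) f→(0,1) g→(2,1,0)
  e1=(0,1) f→(2,2) g→(1,2,1)
  composite₁ = [2 1; 1 2; 0 1]
Along h;k (path 2):
  e0=(1,0) h→(0,1) k→(2,2,0)
  e1=(0,1) h→(2,1) k→(1,0,1)
  composite₂ = [2 1; 2 0; 0 1]
Equal? distinct morphisms ✗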